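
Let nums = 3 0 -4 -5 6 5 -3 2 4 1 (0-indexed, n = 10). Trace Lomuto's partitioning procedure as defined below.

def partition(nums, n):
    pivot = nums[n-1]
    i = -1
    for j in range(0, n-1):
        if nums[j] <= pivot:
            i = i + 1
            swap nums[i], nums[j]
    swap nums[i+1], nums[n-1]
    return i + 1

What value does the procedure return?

pivot = nums[9] = 1; i = -1
j=0: nums[0]=3 > 1 → no swap
j=1: nums[1]=0 ≤ 1 → i=0, swap nums[0],nums[1] → 0 3 -4 -5 6 5 -3 2 4 1
j=2: nums[2]=-4 ≤ 1 → i=1, swap nums[1],nums[2] → 0 -4 3 -5 6 5 -3 2 4 1
j=3: nums[3]=-5 ≤ 1 → i=2, swap nums[2],nums[3] → 0 -4 -5 3 6 5 -3 2 4 1
j=4: nums[4]=6 > 1 → no swap
j=5: nums[5]=5 > 1 → no swap
j=6: nums[6]=-3 ≤ 1 → i=3, swap nums[3],nums[6] → 0 -4 -5 -3 6 5 3 2 4 1
j=7: nums[7]=2 > 1 → no swap
j=8: nums[8]=4 > 1 → no swap
final swap nums[4],nums[9] → 0 -4 -5 -3 1 5 3 2 4 6; return 4

4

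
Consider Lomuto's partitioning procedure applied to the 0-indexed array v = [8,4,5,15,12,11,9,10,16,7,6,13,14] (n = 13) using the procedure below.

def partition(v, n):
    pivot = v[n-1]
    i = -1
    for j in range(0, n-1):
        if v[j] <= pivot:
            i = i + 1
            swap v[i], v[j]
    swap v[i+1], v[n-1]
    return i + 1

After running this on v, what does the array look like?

pivot = v[12] = 14; i = -1
j=0: v[0]=8 ≤ 14 → i=0, swap v[0],v[0] (no change) → [8,4,5,15,12,11,9,10,16,7,6,13,14]
j=1: v[1]=4 ≤ 14 → i=1, swap v[1],v[1] (no change) → [8,4,5,15,12,11,9,10,16,7,6,13,14]
j=2: v[2]=5 ≤ 14 → i=2, swap v[2],v[2] (no change) → [8,4,5,15,12,11,9,10,16,7,6,13,14]
j=3: v[3]=15 > 14 → no swap
j=4: v[4]=12 ≤ 14 → i=3, swap v[3],v[4] → [8,4,5,12,15,11,9,10,16,7,6,13,14]
j=5: v[5]=11 ≤ 14 → i=4, swap v[4],v[5] → [8,4,5,12,11,15,9,10,16,7,6,13,14]
j=6: v[6]=9 ≤ 14 → i=5, swap v[5],v[6] → [8,4,5,12,11,9,15,10,16,7,6,13,14]
j=7: v[7]=10 ≤ 14 → i=6, swap v[6],v[7] → [8,4,5,12,11,9,10,15,16,7,6,13,14]
j=8: v[8]=16 > 14 → no swap
j=9: v[9]=7 ≤ 14 → i=7, swap v[7],v[9] → [8,4,5,12,11,9,10,7,16,15,6,13,14]
j=10: v[10]=6 ≤ 14 → i=8, swap v[8],v[10] → [8,4,5,12,11,9,10,7,6,15,16,13,14]
j=11: v[11]=13 ≤ 14 → i=9, swap v[9],v[11] → [8,4,5,12,11,9,10,7,6,13,16,15,14]
final swap v[10],v[12] → [8,4,5,12,11,9,10,7,6,13,14,15,16]; return 10

[8,4,5,12,11,9,10,7,6,13,14,15,16]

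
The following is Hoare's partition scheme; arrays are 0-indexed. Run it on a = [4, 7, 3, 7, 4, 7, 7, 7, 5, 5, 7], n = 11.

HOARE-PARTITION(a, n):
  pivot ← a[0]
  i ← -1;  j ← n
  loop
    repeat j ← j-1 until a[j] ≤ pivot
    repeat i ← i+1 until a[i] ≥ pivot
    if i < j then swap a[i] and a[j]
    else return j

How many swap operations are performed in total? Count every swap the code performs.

pivot=4
j stops at 4 (4), i stops at 0 (4); swap ⇒ [4, 7, 3, 7, 4, 7, 7, 7, 5, 5, 7]
j stops at 2 (3), i stops at 1 (7); swap ⇒ [4, 3, 7, 7, 4, 7, 7, 7, 5, 5, 7]
j stops at 1, i stops at 2; i≥j ⇒ return 1. a=[4, 3, 7, 7, 4, 7, 7, 7, 5, 5, 7]

2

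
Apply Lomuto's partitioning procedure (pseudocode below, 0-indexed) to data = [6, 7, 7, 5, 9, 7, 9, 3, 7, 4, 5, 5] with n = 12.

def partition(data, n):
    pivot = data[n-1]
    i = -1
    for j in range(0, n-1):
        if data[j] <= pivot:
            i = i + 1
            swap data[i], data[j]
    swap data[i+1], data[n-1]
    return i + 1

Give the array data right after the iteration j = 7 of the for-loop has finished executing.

pivot = data[11] = 5; i = -1
j=0: data[0]=6 > 5 → no swap
j=1: data[1]=7 > 5 → no swap
j=2: data[2]=7 > 5 → no swap
j=3: data[3]=5 ≤ 5 → i=0, swap data[0],data[3] → [5, 7, 7, 6, 9, 7, 9, 3, 7, 4, 5, 5]
j=4: data[4]=9 > 5 → no swap
j=5: data[5]=7 > 5 → no swap
j=6: data[6]=9 > 5 → no swap
j=7: data[7]=3 ≤ 5 → i=1, swap data[1],data[7] → [5, 3, 7, 6, 9, 7, 9, 7, 7, 4, 5, 5]
(after j=7) data = [5, 3, 7, 6, 9, 7, 9, 7, 7, 4, 5, 5]

[5, 3, 7, 6, 9, 7, 9, 7, 7, 4, 5, 5]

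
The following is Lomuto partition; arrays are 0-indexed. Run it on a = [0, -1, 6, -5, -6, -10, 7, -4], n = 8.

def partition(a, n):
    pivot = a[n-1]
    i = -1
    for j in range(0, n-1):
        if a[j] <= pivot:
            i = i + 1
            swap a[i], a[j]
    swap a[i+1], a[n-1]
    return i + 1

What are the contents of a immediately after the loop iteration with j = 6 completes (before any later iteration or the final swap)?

[-5, -6, -10, 0, -1, 6, 7, -4]

pivot = a[7] = -4; i = -1
j=0: a[0]=0 > -4 → no swap
j=1: a[1]=-1 > -4 → no swap
j=2: a[2]=6 > -4 → no swap
j=3: a[3]=-5 ≤ -4 → i=0, swap a[0],a[3] → [-5, -1, 6, 0, -6, -10, 7, -4]
j=4: a[4]=-6 ≤ -4 → i=1, swap a[1],a[4] → [-5, -6, 6, 0, -1, -10, 7, -4]
j=5: a[5]=-10 ≤ -4 → i=2, swap a[2],a[5] → [-5, -6, -10, 0, -1, 6, 7, -4]
j=6: a[6]=7 > -4 → no swap
(after j=6) a = [-5, -6, -10, 0, -1, 6, 7, -4]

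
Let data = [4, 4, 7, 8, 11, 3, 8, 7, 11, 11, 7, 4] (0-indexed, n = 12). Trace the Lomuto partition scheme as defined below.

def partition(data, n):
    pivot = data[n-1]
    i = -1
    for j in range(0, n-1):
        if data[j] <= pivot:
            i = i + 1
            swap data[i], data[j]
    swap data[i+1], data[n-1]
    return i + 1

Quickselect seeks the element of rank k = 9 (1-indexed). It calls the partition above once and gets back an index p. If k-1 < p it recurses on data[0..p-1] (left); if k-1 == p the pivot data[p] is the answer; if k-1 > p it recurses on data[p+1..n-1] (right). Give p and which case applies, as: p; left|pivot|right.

3; right

pivot = data[11] = 4; i = -1
j=0: data[0]=4 ≤ 4 → i=0, swap data[0],data[0] (no change) → [4, 4, 7, 8, 11, 3, 8, 7, 11, 11, 7, 4]
j=1: data[1]=4 ≤ 4 → i=1, swap data[1],data[1] (no change) → [4, 4, 7, 8, 11, 3, 8, 7, 11, 11, 7, 4]
j=2: data[2]=7 > 4 → no swap
j=3: data[3]=8 > 4 → no swap
j=4: data[4]=11 > 4 → no swap
j=5: data[5]=3 ≤ 4 → i=2, swap data[2],data[5] → [4, 4, 3, 8, 11, 7, 8, 7, 11, 11, 7, 4]
j=6: data[6]=8 > 4 → no swap
j=7: data[7]=7 > 4 → no swap
j=8: data[8]=11 > 4 → no swap
j=9: data[9]=11 > 4 → no swap
j=10: data[10]=7 > 4 → no swap
final swap data[3],data[11] → [4, 4, 3, 4, 11, 7, 8, 7, 11, 11, 7, 8]; return 3
p = 3; k-1 = 8 > 3 ⇒ right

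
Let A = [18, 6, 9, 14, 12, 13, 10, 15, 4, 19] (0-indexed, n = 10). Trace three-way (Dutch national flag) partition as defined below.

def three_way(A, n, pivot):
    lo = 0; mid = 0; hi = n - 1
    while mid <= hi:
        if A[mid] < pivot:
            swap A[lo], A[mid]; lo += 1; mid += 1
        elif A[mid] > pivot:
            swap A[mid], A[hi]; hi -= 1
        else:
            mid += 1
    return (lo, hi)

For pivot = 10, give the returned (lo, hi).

(3, 3)

lo=0 mid=0 hi=9
18>10: swap(0,9), hi=8 ⇒ [19, 6, 9, 14, 12, 13, 10, 15, 4, 18]
19>10: swap(0,8), hi=7 ⇒ [4, 6, 9, 14, 12, 13, 10, 15, 19, 18]
4<10: swap(0,0), lo=1 mid=1 ⇒ [4, 6, 9, 14, 12, 13, 10, 15, 19, 18]
6<10: swap(1,1), lo=2 mid=2 ⇒ [4, 6, 9, 14, 12, 13, 10, 15, 19, 18]
9<10: swap(2,2), lo=3 mid=3 ⇒ [4, 6, 9, 14, 12, 13, 10, 15, 19, 18]
14>10: swap(3,7), hi=6 ⇒ [4, 6, 9, 15, 12, 13, 10, 14, 19, 18]
15>10: swap(3,6), hi=5 ⇒ [4, 6, 9, 10, 12, 13, 15, 14, 19, 18]
10=10: mid=4
12>10: swap(4,5), hi=4 ⇒ [4, 6, 9, 10, 13, 12, 15, 14, 19, 18]
13>10: swap(4,4), hi=3 ⇒ [4, 6, 9, 10, 13, 12, 15, 14, 19, 18]
done. lo=3 hi=3; A=[4, 6, 9, 10, 13, 12, 15, 14, 19, 18]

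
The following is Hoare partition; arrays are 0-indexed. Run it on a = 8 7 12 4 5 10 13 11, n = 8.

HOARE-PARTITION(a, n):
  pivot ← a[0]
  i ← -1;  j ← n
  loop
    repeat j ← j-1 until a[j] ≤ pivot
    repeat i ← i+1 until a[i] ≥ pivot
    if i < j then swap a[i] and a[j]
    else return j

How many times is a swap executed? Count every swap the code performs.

pivot = a[0] = 8; i = -1, j = 8
j→4 (a[4]=5≤8), i→0 (a[0]=8≥8); i<j, swap → 5 7 12 4 8 10 13 11
j→3 (a[3]=4≤8), i→2 (a[2]=12≥8); i<j, swap → 5 7 4 12 8 10 13 11
j→2, i→3; i≥j, return j=2. a = 5 7 4 12 8 10 13 11

2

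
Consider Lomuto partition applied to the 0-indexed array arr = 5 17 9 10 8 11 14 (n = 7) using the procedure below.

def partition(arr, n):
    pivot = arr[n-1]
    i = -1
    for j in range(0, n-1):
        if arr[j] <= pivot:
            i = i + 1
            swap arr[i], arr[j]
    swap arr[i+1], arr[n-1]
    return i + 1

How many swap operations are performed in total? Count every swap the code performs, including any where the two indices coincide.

6

pivot = arr[6] = 14; i = -1
j=0: arr[0]=5 ≤ 14 → i=0, swap arr[0],arr[0] (no change) → 5 17 9 10 8 11 14
j=1: arr[1]=17 > 14 → no swap
j=2: arr[2]=9 ≤ 14 → i=1, swap arr[1],arr[2] → 5 9 17 10 8 11 14
j=3: arr[3]=10 ≤ 14 → i=2, swap arr[2],arr[3] → 5 9 10 17 8 11 14
j=4: arr[4]=8 ≤ 14 → i=3, swap arr[3],arr[4] → 5 9 10 8 17 11 14
j=5: arr[5]=11 ≤ 14 → i=4, swap arr[4],arr[5] → 5 9 10 8 11 17 14
final swap arr[5],arr[6] → 5 9 10 8 11 14 17; return 5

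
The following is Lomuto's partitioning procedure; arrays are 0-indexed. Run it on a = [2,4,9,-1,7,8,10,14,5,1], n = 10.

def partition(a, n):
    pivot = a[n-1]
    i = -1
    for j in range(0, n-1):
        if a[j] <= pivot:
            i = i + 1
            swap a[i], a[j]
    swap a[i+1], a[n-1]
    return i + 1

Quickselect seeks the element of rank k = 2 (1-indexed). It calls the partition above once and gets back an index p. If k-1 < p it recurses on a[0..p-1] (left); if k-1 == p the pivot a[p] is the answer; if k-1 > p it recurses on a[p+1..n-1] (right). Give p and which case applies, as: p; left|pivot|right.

pivot = a[9] = 1; i = -1
j=0: a[0]=2 > 1 → no swap
j=1: a[1]=4 > 1 → no swap
j=2: a[2]=9 > 1 → no swap
j=3: a[3]=-1 ≤ 1 → i=0, swap a[0],a[3] → [-1,4,9,2,7,8,10,14,5,1]
j=4: a[4]=7 > 1 → no swap
j=5: a[5]=8 > 1 → no swap
j=6: a[6]=10 > 1 → no swap
j=7: a[7]=14 > 1 → no swap
j=8: a[8]=5 > 1 → no swap
final swap a[1],a[9] → [-1,1,9,2,7,8,10,14,5,4]; return 1
p = 1; k-1 = 1 == 1 ⇒ pivot

1; pivot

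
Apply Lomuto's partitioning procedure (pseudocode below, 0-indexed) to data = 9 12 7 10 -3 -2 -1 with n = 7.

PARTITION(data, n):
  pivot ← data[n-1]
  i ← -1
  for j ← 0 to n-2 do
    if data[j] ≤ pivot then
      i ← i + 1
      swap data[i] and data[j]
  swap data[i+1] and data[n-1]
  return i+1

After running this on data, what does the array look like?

pivot=-1, i=-1
j=0: 9>-1, skip
j=1: 12>-1, skip
j=2: 7>-1, skip
j=3: 10>-1, skip
j=4: -3≤-1, i=0, swap(0,4) ⇒ -3 12 7 10 9 -2 -1
j=5: -2≤-1, i=1, swap(1,5) ⇒ -3 -2 7 10 9 12 -1
swap(2,6) ⇒ -3 -2 -1 10 9 12 7; return 2

-3 -2 -1 10 9 12 7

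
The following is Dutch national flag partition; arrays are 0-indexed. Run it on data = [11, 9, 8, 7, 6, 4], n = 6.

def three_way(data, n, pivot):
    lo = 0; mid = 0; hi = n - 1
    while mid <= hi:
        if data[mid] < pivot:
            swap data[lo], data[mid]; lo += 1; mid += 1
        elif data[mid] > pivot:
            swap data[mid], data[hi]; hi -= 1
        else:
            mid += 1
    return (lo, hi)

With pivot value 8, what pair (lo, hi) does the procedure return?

pivot = 8; lo=0, mid=0, hi=5
data[mid]=11>8: swap data[0],data[5]; hi=4 → [4, 9, 8, 7, 6, 11]
data[mid]=4<8: swap data[0],data[0]; lo=1,mid=1 → [4, 9, 8, 7, 6, 11]
data[mid]=9>8: swap data[1],data[4]; hi=3 → [4, 6, 8, 7, 9, 11]
data[mid]=6<8: swap data[1],data[1]; lo=2,mid=2 → [4, 6, 8, 7, 9, 11]
data[mid]=8=8: mid=3
data[mid]=7<8: swap data[2],data[3]; lo=3,mid=4 → [4, 6, 7, 8, 9, 11]
end: lo=3, hi=3; data = [4, 6, 7, 8, 9, 11]

(3, 3)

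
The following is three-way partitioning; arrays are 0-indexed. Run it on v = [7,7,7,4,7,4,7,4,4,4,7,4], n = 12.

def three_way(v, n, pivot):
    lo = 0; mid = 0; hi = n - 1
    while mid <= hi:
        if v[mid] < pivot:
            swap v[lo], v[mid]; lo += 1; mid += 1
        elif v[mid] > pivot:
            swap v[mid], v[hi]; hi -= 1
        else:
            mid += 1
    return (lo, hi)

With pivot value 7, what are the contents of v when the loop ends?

[4,4,4,4,4,4,7,7,7,7,7,7]

pivot = 7; lo=0, mid=0, hi=11
v[mid]=7=7: mid=1
v[mid]=7=7: mid=2
v[mid]=7=7: mid=3
v[mid]=4<7: swap v[0],v[3]; lo=1,mid=4 → [4,7,7,7,7,4,7,4,4,4,7,4]
v[mid]=7=7: mid=5
v[mid]=4<7: swap v[1],v[5]; lo=2,mid=6 → [4,4,7,7,7,7,7,4,4,4,7,4]
v[mid]=7=7: mid=7
v[mid]=4<7: swap v[2],v[7]; lo=3,mid=8 → [4,4,4,7,7,7,7,7,4,4,7,4]
v[mid]=4<7: swap v[3],v[8]; lo=4,mid=9 → [4,4,4,4,7,7,7,7,7,4,7,4]
v[mid]=4<7: swap v[4],v[9]; lo=5,mid=10 → [4,4,4,4,4,7,7,7,7,7,7,4]
v[mid]=7=7: mid=11
v[mid]=4<7: swap v[5],v[11]; lo=6,mid=12 → [4,4,4,4,4,4,7,7,7,7,7,7]
end: lo=6, hi=11; v = [4,4,4,4,4,4,7,7,7,7,7,7]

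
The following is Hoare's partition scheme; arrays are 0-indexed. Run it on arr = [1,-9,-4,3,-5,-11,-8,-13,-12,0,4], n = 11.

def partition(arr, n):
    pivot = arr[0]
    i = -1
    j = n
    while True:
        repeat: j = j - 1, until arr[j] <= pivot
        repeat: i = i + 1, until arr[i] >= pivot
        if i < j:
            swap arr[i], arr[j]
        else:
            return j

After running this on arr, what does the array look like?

[0,-9,-4,-12,-5,-11,-8,-13,3,1,4]

pivot = arr[0] = 1; i = -1, j = 11
j→9 (arr[9]=0≤1), i→0 (arr[0]=1≥1); i<j, swap → [0,-9,-4,3,-5,-11,-8,-13,-12,1,4]
j→8 (arr[8]=-12≤1), i→3 (arr[3]=3≥1); i<j, swap → [0,-9,-4,-12,-5,-11,-8,-13,3,1,4]
j→7, i→8; i≥j, return j=7. arr = [0,-9,-4,-12,-5,-11,-8,-13,3,1,4]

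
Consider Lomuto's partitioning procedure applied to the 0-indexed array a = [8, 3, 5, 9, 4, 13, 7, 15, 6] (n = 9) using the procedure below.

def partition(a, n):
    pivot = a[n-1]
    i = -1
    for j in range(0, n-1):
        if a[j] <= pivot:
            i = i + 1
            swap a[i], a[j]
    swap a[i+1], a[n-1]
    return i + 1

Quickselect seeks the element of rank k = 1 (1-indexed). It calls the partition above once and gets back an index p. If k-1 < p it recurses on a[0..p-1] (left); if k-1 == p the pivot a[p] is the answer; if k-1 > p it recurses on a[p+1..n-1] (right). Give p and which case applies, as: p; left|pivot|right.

pivot = a[8] = 6; i = -1
j=0: a[0]=8 > 6 → no swap
j=1: a[1]=3 ≤ 6 → i=0, swap a[0],a[1] → [3, 8, 5, 9, 4, 13, 7, 15, 6]
j=2: a[2]=5 ≤ 6 → i=1, swap a[1],a[2] → [3, 5, 8, 9, 4, 13, 7, 15, 6]
j=3: a[3]=9 > 6 → no swap
j=4: a[4]=4 ≤ 6 → i=2, swap a[2],a[4] → [3, 5, 4, 9, 8, 13, 7, 15, 6]
j=5: a[5]=13 > 6 → no swap
j=6: a[6]=7 > 6 → no swap
j=7: a[7]=15 > 6 → no swap
final swap a[3],a[8] → [3, 5, 4, 6, 8, 13, 7, 15, 9]; return 3
p = 3; k-1 = 0 < 3 ⇒ left

3; left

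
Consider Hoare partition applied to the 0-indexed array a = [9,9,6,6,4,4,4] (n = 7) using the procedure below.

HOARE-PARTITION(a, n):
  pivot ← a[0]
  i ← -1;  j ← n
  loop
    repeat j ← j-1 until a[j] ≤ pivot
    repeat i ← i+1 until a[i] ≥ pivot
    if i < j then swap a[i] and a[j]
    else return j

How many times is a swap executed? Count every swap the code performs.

2

pivot = a[0] = 9; i = -1, j = 7
j→6 (a[6]=4≤9), i→0 (a[0]=9≥9); i<j, swap → [4,9,6,6,4,4,9]
j→5 (a[5]=4≤9), i→1 (a[1]=9≥9); i<j, swap → [4,4,6,6,4,9,9]
j→4, i→5; i≥j, return j=4. a = [4,4,6,6,4,9,9]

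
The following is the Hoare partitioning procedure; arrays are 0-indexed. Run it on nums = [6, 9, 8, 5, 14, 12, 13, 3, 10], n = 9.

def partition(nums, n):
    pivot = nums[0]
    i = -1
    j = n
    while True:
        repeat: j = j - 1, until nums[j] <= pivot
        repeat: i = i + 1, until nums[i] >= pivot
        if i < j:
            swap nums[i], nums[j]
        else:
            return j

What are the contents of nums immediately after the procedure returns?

pivot = nums[0] = 6; i = -1, j = 9
j→7 (nums[7]=3≤6), i→0 (nums[0]=6≥6); i<j, swap → [3, 9, 8, 5, 14, 12, 13, 6, 10]
j→3 (nums[3]=5≤6), i→1 (nums[1]=9≥6); i<j, swap → [3, 5, 8, 9, 14, 12, 13, 6, 10]
j→1, i→2; i≥j, return j=1. nums = [3, 5, 8, 9, 14, 12, 13, 6, 10]

[3, 5, 8, 9, 14, 12, 13, 6, 10]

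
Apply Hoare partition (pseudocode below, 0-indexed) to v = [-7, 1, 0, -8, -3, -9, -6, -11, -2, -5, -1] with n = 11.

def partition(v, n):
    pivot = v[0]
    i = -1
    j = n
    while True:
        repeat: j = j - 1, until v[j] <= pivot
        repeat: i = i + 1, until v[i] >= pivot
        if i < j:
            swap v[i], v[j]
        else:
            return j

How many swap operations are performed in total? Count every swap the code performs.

pivot=-7
j stops at 7 (-11), i stops at 0 (-7); swap ⇒ [-11, 1, 0, -8, -3, -9, -6, -7, -2, -5, -1]
j stops at 5 (-9), i stops at 1 (1); swap ⇒ [-11, -9, 0, -8, -3, 1, -6, -7, -2, -5, -1]
j stops at 3 (-8), i stops at 2 (0); swap ⇒ [-11, -9, -8, 0, -3, 1, -6, -7, -2, -5, -1]
j stops at 2, i stops at 3; i≥j ⇒ return 2. v=[-11, -9, -8, 0, -3, 1, -6, -7, -2, -5, -1]

3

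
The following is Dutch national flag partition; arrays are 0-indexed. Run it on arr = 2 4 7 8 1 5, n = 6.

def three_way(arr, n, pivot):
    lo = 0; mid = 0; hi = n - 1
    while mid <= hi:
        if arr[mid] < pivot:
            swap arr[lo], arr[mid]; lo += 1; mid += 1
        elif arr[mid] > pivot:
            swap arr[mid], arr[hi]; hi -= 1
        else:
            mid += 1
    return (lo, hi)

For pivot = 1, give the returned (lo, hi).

(0, 0)

pivot = 1; lo=0, mid=0, hi=5
arr[mid]=2>1: swap arr[0],arr[5]; hi=4 → 5 4 7 8 1 2
arr[mid]=5>1: swap arr[0],arr[4]; hi=3 → 1 4 7 8 5 2
arr[mid]=1=1: mid=1
arr[mid]=4>1: swap arr[1],arr[3]; hi=2 → 1 8 7 4 5 2
arr[mid]=8>1: swap arr[1],arr[2]; hi=1 → 1 7 8 4 5 2
arr[mid]=7>1: swap arr[1],arr[1]; hi=0 → 1 7 8 4 5 2
end: lo=0, hi=0; arr = 1 7 8 4 5 2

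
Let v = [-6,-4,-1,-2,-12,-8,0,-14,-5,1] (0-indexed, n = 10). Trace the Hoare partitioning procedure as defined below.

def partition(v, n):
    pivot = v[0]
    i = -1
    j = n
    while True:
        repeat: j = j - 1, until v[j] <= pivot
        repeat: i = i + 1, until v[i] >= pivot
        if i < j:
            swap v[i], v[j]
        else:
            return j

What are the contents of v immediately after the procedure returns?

[-14,-8,-12,-2,-1,-4,0,-6,-5,1]

pivot = v[0] = -6; i = -1, j = 10
j→7 (v[7]=-14≤-6), i→0 (v[0]=-6≥-6); i<j, swap → [-14,-4,-1,-2,-12,-8,0,-6,-5,1]
j→5 (v[5]=-8≤-6), i→1 (v[1]=-4≥-6); i<j, swap → [-14,-8,-1,-2,-12,-4,0,-6,-5,1]
j→4 (v[4]=-12≤-6), i→2 (v[2]=-1≥-6); i<j, swap → [-14,-8,-12,-2,-1,-4,0,-6,-5,1]
j→2, i→3; i≥j, return j=2. v = [-14,-8,-12,-2,-1,-4,0,-6,-5,1]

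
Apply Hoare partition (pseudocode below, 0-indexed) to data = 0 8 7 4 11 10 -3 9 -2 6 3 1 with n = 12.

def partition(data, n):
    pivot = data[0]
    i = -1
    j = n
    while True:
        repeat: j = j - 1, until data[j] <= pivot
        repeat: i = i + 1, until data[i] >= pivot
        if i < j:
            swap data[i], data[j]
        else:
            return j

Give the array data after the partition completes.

pivot=0
j stops at 8 (-2), i stops at 0 (0); swap ⇒ -2 8 7 4 11 10 -3 9 0 6 3 1
j stops at 6 (-3), i stops at 1 (8); swap ⇒ -2 -3 7 4 11 10 8 9 0 6 3 1
j stops at 1, i stops at 2; i≥j ⇒ return 1. data=-2 -3 7 4 11 10 8 9 0 6 3 1

-2 -3 7 4 11 10 8 9 0 6 3 1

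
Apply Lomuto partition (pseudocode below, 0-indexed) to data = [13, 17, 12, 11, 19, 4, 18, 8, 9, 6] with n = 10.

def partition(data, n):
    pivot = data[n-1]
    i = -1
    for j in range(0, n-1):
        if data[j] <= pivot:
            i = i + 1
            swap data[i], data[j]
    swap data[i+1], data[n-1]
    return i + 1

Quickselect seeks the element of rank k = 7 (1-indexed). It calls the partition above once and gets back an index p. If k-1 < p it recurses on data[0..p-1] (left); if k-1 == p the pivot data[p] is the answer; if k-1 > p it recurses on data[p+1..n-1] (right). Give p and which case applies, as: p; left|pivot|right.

pivot = data[9] = 6; i = -1
j=0: data[0]=13 > 6 → no swap
j=1: data[1]=17 > 6 → no swap
j=2: data[2]=12 > 6 → no swap
j=3: data[3]=11 > 6 → no swap
j=4: data[4]=19 > 6 → no swap
j=5: data[5]=4 ≤ 6 → i=0, swap data[0],data[5] → [4, 17, 12, 11, 19, 13, 18, 8, 9, 6]
j=6: data[6]=18 > 6 → no swap
j=7: data[7]=8 > 6 → no swap
j=8: data[8]=9 > 6 → no swap
final swap data[1],data[9] → [4, 6, 12, 11, 19, 13, 18, 8, 9, 17]; return 1
p = 1; k-1 = 6 > 1 ⇒ right

1; right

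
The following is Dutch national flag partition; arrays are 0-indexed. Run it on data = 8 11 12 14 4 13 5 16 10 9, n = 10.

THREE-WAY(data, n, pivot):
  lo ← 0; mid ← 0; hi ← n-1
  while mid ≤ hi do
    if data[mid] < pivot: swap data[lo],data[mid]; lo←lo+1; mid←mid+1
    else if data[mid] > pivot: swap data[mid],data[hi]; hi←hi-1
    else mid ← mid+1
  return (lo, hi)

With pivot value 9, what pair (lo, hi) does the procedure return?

(3, 3)

lo=0 mid=0 hi=9
8<9: swap(0,0), lo=1 mid=1 ⇒ 8 11 12 14 4 13 5 16 10 9
11>9: swap(1,9), hi=8 ⇒ 8 9 12 14 4 13 5 16 10 11
9=9: mid=2
12>9: swap(2,8), hi=7 ⇒ 8 9 10 14 4 13 5 16 12 11
10>9: swap(2,7), hi=6 ⇒ 8 9 16 14 4 13 5 10 12 11
16>9: swap(2,6), hi=5 ⇒ 8 9 5 14 4 13 16 10 12 11
5<9: swap(1,2), lo=2 mid=3 ⇒ 8 5 9 14 4 13 16 10 12 11
14>9: swap(3,5), hi=4 ⇒ 8 5 9 13 4 14 16 10 12 11
13>9: swap(3,4), hi=3 ⇒ 8 5 9 4 13 14 16 10 12 11
4<9: swap(2,3), lo=3 mid=4 ⇒ 8 5 4 9 13 14 16 10 12 11
done. lo=3 hi=3; data=8 5 4 9 13 14 16 10 12 11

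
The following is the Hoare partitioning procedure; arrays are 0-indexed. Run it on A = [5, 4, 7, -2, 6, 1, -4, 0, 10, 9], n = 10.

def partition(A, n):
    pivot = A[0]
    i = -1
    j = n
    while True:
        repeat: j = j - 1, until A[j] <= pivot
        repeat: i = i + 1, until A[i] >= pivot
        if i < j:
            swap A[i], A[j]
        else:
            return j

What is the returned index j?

4

pivot=5
j stops at 7 (0), i stops at 0 (5); swap ⇒ [0, 4, 7, -2, 6, 1, -4, 5, 10, 9]
j stops at 6 (-4), i stops at 2 (7); swap ⇒ [0, 4, -4, -2, 6, 1, 7, 5, 10, 9]
j stops at 5 (1), i stops at 4 (6); swap ⇒ [0, 4, -4, -2, 1, 6, 7, 5, 10, 9]
j stops at 4, i stops at 5; i≥j ⇒ return 4. A=[0, 4, -4, -2, 1, 6, 7, 5, 10, 9]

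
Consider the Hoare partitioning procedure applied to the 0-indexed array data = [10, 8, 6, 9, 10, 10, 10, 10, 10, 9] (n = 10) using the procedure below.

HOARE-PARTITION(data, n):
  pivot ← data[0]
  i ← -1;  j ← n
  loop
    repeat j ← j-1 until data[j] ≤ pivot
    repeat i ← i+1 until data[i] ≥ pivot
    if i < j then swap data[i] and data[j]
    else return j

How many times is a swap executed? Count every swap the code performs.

3

pivot = data[0] = 10; i = -1, j = 10
j→9 (data[9]=9≤10), i→0 (data[0]=10≥10); i<j, swap → [9, 8, 6, 9, 10, 10, 10, 10, 10, 10]
j→8 (data[8]=10≤10), i→4 (data[4]=10≥10); i<j, swap → [9, 8, 6, 9, 10, 10, 10, 10, 10, 10]
j→7 (data[7]=10≤10), i→5 (data[5]=10≥10); i<j, swap → [9, 8, 6, 9, 10, 10, 10, 10, 10, 10]
j→6, i→6; i≥j, return j=6. data = [9, 8, 6, 9, 10, 10, 10, 10, 10, 10]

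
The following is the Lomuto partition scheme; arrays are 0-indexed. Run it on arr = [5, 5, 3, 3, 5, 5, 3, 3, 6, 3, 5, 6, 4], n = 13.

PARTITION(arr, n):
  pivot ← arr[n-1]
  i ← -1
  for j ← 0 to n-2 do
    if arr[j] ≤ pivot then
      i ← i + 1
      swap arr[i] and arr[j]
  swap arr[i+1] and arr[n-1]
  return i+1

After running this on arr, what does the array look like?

[3, 3, 3, 3, 3, 4, 5, 5, 6, 5, 5, 6, 5]

pivot=4, i=-1
j=0: 5>4, skip
j=1: 5>4, skip
j=2: 3≤4, i=0, swap(0,2) ⇒ [3, 5, 5, 3, 5, 5, 3, 3, 6, 3, 5, 6, 4]
j=3: 3≤4, i=1, swap(1,3) ⇒ [3, 3, 5, 5, 5, 5, 3, 3, 6, 3, 5, 6, 4]
j=4: 5>4, skip
j=5: 5>4, skip
j=6: 3≤4, i=2, swap(2,6) ⇒ [3, 3, 3, 5, 5, 5, 5, 3, 6, 3, 5, 6, 4]
j=7: 3≤4, i=3, swap(3,7) ⇒ [3, 3, 3, 3, 5, 5, 5, 5, 6, 3, 5, 6, 4]
j=8: 6>4, skip
j=9: 3≤4, i=4, swap(4,9) ⇒ [3, 3, 3, 3, 3, 5, 5, 5, 6, 5, 5, 6, 4]
j=10: 5>4, skip
j=11: 6>4, skip
swap(5,12) ⇒ [3, 3, 3, 3, 3, 4, 5, 5, 6, 5, 5, 6, 5]; return 5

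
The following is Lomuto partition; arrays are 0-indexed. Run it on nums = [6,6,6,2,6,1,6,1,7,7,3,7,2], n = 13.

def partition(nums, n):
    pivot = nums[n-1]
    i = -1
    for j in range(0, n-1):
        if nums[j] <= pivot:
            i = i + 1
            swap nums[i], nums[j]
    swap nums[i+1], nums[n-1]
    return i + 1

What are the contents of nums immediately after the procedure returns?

pivot=2, i=-1
j=0: 6>2, skip
j=1: 6>2, skip
j=2: 6>2, skip
j=3: 2≤2, i=0, swap(0,3) ⇒ [2,6,6,6,6,1,6,1,7,7,3,7,2]
j=4: 6>2, skip
j=5: 1≤2, i=1, swap(1,5) ⇒ [2,1,6,6,6,6,6,1,7,7,3,7,2]
j=6: 6>2, skip
j=7: 1≤2, i=2, swap(2,7) ⇒ [2,1,1,6,6,6,6,6,7,7,3,7,2]
j=8: 7>2, skip
j=9: 7>2, skip
j=10: 3>2, skip
j=11: 7>2, skip
swap(3,12) ⇒ [2,1,1,2,6,6,6,6,7,7,3,7,6]; return 3

[2,1,1,2,6,6,6,6,7,7,3,7,6]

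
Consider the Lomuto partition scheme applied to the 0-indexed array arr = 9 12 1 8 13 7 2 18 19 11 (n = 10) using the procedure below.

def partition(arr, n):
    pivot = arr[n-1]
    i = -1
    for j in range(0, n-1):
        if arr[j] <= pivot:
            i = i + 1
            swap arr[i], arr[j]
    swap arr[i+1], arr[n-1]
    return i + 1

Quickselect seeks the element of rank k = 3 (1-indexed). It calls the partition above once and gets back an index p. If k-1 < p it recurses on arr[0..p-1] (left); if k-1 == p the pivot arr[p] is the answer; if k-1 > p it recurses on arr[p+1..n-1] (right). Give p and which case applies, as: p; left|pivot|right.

5; left

pivot=11, i=-1
j=0: 9≤11, i=0, swap(0,0) ⇒ 9 12 1 8 13 7 2 18 19 11
j=1: 12>11, skip
j=2: 1≤11, i=1, swap(1,2) ⇒ 9 1 12 8 13 7 2 18 19 11
j=3: 8≤11, i=2, swap(2,3) ⇒ 9 1 8 12 13 7 2 18 19 11
j=4: 13>11, skip
j=5: 7≤11, i=3, swap(3,5) ⇒ 9 1 8 7 13 12 2 18 19 11
j=6: 2≤11, i=4, swap(4,6) ⇒ 9 1 8 7 2 12 13 18 19 11
j=7: 18>11, skip
j=8: 19>11, skip
swap(5,9) ⇒ 9 1 8 7 2 11 13 18 19 12; return 5
p = 5; k-1 = 2 < 5 ⇒ left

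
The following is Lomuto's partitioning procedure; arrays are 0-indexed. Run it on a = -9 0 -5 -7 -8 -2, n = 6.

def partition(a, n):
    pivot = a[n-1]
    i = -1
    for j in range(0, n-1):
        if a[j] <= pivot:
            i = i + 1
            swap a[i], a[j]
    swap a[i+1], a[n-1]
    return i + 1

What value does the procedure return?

4

pivot=-2, i=-1
j=0: -9≤-2, i=0, swap(0,0) ⇒ -9 0 -5 -7 -8 -2
j=1: 0>-2, skip
j=2: -5≤-2, i=1, swap(1,2) ⇒ -9 -5 0 -7 -8 -2
j=3: -7≤-2, i=2, swap(2,3) ⇒ -9 -5 -7 0 -8 -2
j=4: -8≤-2, i=3, swap(3,4) ⇒ -9 -5 -7 -8 0 -2
swap(4,5) ⇒ -9 -5 -7 -8 -2 0; return 4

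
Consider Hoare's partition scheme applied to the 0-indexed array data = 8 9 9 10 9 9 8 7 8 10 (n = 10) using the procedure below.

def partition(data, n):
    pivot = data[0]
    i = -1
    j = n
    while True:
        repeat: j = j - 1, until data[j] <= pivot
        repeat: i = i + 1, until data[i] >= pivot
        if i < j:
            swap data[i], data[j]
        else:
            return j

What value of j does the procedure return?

pivot=8
j stops at 8 (8), i stops at 0 (8); swap ⇒ 8 9 9 10 9 9 8 7 8 10
j stops at 7 (7), i stops at 1 (9); swap ⇒ 8 7 9 10 9 9 8 9 8 10
j stops at 6 (8), i stops at 2 (9); swap ⇒ 8 7 8 10 9 9 9 9 8 10
j stops at 2, i stops at 3; i≥j ⇒ return 2. data=8 7 8 10 9 9 9 9 8 10

2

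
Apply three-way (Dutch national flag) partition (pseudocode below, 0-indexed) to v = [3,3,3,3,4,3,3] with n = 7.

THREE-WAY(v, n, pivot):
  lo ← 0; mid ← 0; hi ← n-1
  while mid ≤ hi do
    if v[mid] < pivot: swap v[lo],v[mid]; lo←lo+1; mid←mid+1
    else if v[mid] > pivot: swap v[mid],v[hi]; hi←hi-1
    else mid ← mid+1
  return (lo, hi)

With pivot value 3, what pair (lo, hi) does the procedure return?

(0, 5)

pivot = 3; lo=0, mid=0, hi=6
v[mid]=3=3: mid=1
v[mid]=3=3: mid=2
v[mid]=3=3: mid=3
v[mid]=3=3: mid=4
v[mid]=4>3: swap v[4],v[6]; hi=5 → [3,3,3,3,3,3,4]
v[mid]=3=3: mid=5
v[mid]=3=3: mid=6
end: lo=0, hi=5; v = [3,3,3,3,3,3,4]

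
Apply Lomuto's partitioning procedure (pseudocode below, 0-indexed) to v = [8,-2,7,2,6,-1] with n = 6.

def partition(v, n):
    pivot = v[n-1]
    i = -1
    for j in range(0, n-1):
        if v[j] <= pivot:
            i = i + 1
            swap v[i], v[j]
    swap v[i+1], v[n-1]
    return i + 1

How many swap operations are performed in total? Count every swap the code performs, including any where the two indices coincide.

pivot=-1, i=-1
j=0: 8>-1, skip
j=1: -2≤-1, i=0, swap(0,1) ⇒ [-2,8,7,2,6,-1]
j=2: 7>-1, skip
j=3: 2>-1, skip
j=4: 6>-1, skip
swap(1,5) ⇒ [-2,-1,7,2,6,8]; return 1

2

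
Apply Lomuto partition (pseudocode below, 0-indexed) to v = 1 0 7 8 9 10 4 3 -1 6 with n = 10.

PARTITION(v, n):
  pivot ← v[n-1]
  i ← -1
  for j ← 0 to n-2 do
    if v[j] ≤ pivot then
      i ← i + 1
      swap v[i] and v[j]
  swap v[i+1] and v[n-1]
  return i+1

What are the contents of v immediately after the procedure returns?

pivot = v[9] = 6; i = -1
j=0: v[0]=1 ≤ 6 → i=0, swap v[0],v[0] (no change) → 1 0 7 8 9 10 4 3 -1 6
j=1: v[1]=0 ≤ 6 → i=1, swap v[1],v[1] (no change) → 1 0 7 8 9 10 4 3 -1 6
j=2: v[2]=7 > 6 → no swap
j=3: v[3]=8 > 6 → no swap
j=4: v[4]=9 > 6 → no swap
j=5: v[5]=10 > 6 → no swap
j=6: v[6]=4 ≤ 6 → i=2, swap v[2],v[6] → 1 0 4 8 9 10 7 3 -1 6
j=7: v[7]=3 ≤ 6 → i=3, swap v[3],v[7] → 1 0 4 3 9 10 7 8 -1 6
j=8: v[8]=-1 ≤ 6 → i=4, swap v[4],v[8] → 1 0 4 3 -1 10 7 8 9 6
final swap v[5],v[9] → 1 0 4 3 -1 6 7 8 9 10; return 5

1 0 4 3 -1 6 7 8 9 10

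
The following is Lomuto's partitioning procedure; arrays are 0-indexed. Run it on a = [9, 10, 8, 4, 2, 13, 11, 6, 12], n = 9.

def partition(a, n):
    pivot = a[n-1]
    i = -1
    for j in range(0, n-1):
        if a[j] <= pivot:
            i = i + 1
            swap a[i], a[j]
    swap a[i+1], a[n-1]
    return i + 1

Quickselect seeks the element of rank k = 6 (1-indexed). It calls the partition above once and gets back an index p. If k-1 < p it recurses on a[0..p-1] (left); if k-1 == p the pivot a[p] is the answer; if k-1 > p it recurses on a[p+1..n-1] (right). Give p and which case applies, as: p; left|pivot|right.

7; left

pivot = a[8] = 12; i = -1
j=0: a[0]=9 ≤ 12 → i=0, swap a[0],a[0] (no change) → [9, 10, 8, 4, 2, 13, 11, 6, 12]
j=1: a[1]=10 ≤ 12 → i=1, swap a[1],a[1] (no change) → [9, 10, 8, 4, 2, 13, 11, 6, 12]
j=2: a[2]=8 ≤ 12 → i=2, swap a[2],a[2] (no change) → [9, 10, 8, 4, 2, 13, 11, 6, 12]
j=3: a[3]=4 ≤ 12 → i=3, swap a[3],a[3] (no change) → [9, 10, 8, 4, 2, 13, 11, 6, 12]
j=4: a[4]=2 ≤ 12 → i=4, swap a[4],a[4] (no change) → [9, 10, 8, 4, 2, 13, 11, 6, 12]
j=5: a[5]=13 > 12 → no swap
j=6: a[6]=11 ≤ 12 → i=5, swap a[5],a[6] → [9, 10, 8, 4, 2, 11, 13, 6, 12]
j=7: a[7]=6 ≤ 12 → i=6, swap a[6],a[7] → [9, 10, 8, 4, 2, 11, 6, 13, 12]
final swap a[7],a[8] → [9, 10, 8, 4, 2, 11, 6, 12, 13]; return 7
p = 7; k-1 = 5 < 7 ⇒ left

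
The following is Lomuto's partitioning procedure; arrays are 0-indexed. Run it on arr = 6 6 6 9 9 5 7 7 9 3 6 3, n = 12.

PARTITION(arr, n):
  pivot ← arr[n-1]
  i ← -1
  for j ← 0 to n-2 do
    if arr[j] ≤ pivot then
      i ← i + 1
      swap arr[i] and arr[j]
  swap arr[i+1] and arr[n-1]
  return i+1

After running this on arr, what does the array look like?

pivot=3, i=-1
j=0: 6>3, skip
j=1: 6>3, skip
j=2: 6>3, skip
j=3: 9>3, skip
j=4: 9>3, skip
j=5: 5>3, skip
j=6: 7>3, skip
j=7: 7>3, skip
j=8: 9>3, skip
j=9: 3≤3, i=0, swap(0,9) ⇒ 3 6 6 9 9 5 7 7 9 6 6 3
j=10: 6>3, skip
swap(1,11) ⇒ 3 3 6 9 9 5 7 7 9 6 6 6; return 1

3 3 6 9 9 5 7 7 9 6 6 6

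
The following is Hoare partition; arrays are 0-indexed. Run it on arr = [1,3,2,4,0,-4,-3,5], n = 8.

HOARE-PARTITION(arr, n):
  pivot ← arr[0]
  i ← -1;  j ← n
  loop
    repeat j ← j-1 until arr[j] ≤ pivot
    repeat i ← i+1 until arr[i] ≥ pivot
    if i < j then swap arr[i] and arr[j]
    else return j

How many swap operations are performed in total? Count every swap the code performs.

pivot = arr[0] = 1; i = -1, j = 8
j→6 (arr[6]=-3≤1), i→0 (arr[0]=1≥1); i<j, swap → [-3,3,2,4,0,-4,1,5]
j→5 (arr[5]=-4≤1), i→1 (arr[1]=3≥1); i<j, swap → [-3,-4,2,4,0,3,1,5]
j→4 (arr[4]=0≤1), i→2 (arr[2]=2≥1); i<j, swap → [-3,-4,0,4,2,3,1,5]
j→2, i→3; i≥j, return j=2. arr = [-3,-4,0,4,2,3,1,5]

3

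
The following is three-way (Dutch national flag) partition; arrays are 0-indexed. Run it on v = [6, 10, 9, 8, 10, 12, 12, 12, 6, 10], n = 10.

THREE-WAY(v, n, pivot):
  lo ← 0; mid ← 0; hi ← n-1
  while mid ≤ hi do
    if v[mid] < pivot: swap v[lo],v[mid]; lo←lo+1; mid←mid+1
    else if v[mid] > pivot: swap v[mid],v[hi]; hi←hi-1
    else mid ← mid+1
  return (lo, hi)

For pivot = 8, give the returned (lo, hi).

(2, 2)

pivot = 8; lo=0, mid=0, hi=9
v[mid]=6<8: swap v[0],v[0]; lo=1,mid=1 → [6, 10, 9, 8, 10, 12, 12, 12, 6, 10]
v[mid]=10>8: swap v[1],v[9]; hi=8 → [6, 10, 9, 8, 10, 12, 12, 12, 6, 10]
v[mid]=10>8: swap v[1],v[8]; hi=7 → [6, 6, 9, 8, 10, 12, 12, 12, 10, 10]
v[mid]=6<8: swap v[1],v[1]; lo=2,mid=2 → [6, 6, 9, 8, 10, 12, 12, 12, 10, 10]
v[mid]=9>8: swap v[2],v[7]; hi=6 → [6, 6, 12, 8, 10, 12, 12, 9, 10, 10]
v[mid]=12>8: swap v[2],v[6]; hi=5 → [6, 6, 12, 8, 10, 12, 12, 9, 10, 10]
v[mid]=12>8: swap v[2],v[5]; hi=4 → [6, 6, 12, 8, 10, 12, 12, 9, 10, 10]
v[mid]=12>8: swap v[2],v[4]; hi=3 → [6, 6, 10, 8, 12, 12, 12, 9, 10, 10]
v[mid]=10>8: swap v[2],v[3]; hi=2 → [6, 6, 8, 10, 12, 12, 12, 9, 10, 10]
v[mid]=8=8: mid=3
end: lo=2, hi=2; v = [6, 6, 8, 10, 12, 12, 12, 9, 10, 10]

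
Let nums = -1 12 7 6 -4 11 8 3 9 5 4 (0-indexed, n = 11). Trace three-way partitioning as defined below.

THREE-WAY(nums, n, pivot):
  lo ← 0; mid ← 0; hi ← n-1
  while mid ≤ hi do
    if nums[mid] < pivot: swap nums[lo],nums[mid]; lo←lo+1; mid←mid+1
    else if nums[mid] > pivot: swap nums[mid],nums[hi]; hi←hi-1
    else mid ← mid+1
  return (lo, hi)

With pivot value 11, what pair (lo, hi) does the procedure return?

(9, 9)

lo=0 mid=0 hi=10
-1<11: swap(0,0), lo=1 mid=1 ⇒ -1 12 7 6 -4 11 8 3 9 5 4
12>11: swap(1,10), hi=9 ⇒ -1 4 7 6 -4 11 8 3 9 5 12
4<11: swap(1,1), lo=2 mid=2 ⇒ -1 4 7 6 -4 11 8 3 9 5 12
7<11: swap(2,2), lo=3 mid=3 ⇒ -1 4 7 6 -4 11 8 3 9 5 12
6<11: swap(3,3), lo=4 mid=4 ⇒ -1 4 7 6 -4 11 8 3 9 5 12
-4<11: swap(4,4), lo=5 mid=5 ⇒ -1 4 7 6 -4 11 8 3 9 5 12
11=11: mid=6
8<11: swap(5,6), lo=6 mid=7 ⇒ -1 4 7 6 -4 8 11 3 9 5 12
3<11: swap(6,7), lo=7 mid=8 ⇒ -1 4 7 6 -4 8 3 11 9 5 12
9<11: swap(7,8), lo=8 mid=9 ⇒ -1 4 7 6 -4 8 3 9 11 5 12
5<11: swap(8,9), lo=9 mid=10 ⇒ -1 4 7 6 -4 8 3 9 5 11 12
done. lo=9 hi=9; nums=-1 4 7 6 -4 8 3 9 5 11 12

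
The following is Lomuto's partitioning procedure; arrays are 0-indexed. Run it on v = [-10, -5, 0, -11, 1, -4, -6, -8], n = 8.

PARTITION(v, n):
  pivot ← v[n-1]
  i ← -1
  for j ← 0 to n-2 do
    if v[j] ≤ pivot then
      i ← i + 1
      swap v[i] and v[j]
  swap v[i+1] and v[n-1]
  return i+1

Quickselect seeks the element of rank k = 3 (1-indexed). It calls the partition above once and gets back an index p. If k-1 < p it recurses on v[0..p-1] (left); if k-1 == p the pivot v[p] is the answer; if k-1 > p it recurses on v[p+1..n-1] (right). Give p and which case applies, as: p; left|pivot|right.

pivot = v[7] = -8; i = -1
j=0: v[0]=-10 ≤ -8 → i=0, swap v[0],v[0] (no change) → [-10, -5, 0, -11, 1, -4, -6, -8]
j=1: v[1]=-5 > -8 → no swap
j=2: v[2]=0 > -8 → no swap
j=3: v[3]=-11 ≤ -8 → i=1, swap v[1],v[3] → [-10, -11, 0, -5, 1, -4, -6, -8]
j=4: v[4]=1 > -8 → no swap
j=5: v[5]=-4 > -8 → no swap
j=6: v[6]=-6 > -8 → no swap
final swap v[2],v[7] → [-10, -11, -8, -5, 1, -4, -6, 0]; return 2
p = 2; k-1 = 2 == 2 ⇒ pivot

2; pivot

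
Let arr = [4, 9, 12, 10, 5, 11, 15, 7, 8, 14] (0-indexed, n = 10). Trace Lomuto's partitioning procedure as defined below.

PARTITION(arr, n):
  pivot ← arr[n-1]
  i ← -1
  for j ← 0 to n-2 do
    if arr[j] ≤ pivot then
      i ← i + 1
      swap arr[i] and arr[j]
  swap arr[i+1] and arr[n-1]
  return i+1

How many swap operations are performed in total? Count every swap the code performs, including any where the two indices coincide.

9

pivot=14, i=-1
j=0: 4≤14, i=0, swap(0,0) ⇒ [4, 9, 12, 10, 5, 11, 15, 7, 8, 14]
j=1: 9≤14, i=1, swap(1,1) ⇒ [4, 9, 12, 10, 5, 11, 15, 7, 8, 14]
j=2: 12≤14, i=2, swap(2,2) ⇒ [4, 9, 12, 10, 5, 11, 15, 7, 8, 14]
j=3: 10≤14, i=3, swap(3,3) ⇒ [4, 9, 12, 10, 5, 11, 15, 7, 8, 14]
j=4: 5≤14, i=4, swap(4,4) ⇒ [4, 9, 12, 10, 5, 11, 15, 7, 8, 14]
j=5: 11≤14, i=5, swap(5,5) ⇒ [4, 9, 12, 10, 5, 11, 15, 7, 8, 14]
j=6: 15>14, skip
j=7: 7≤14, i=6, swap(6,7) ⇒ [4, 9, 12, 10, 5, 11, 7, 15, 8, 14]
j=8: 8≤14, i=7, swap(7,8) ⇒ [4, 9, 12, 10, 5, 11, 7, 8, 15, 14]
swap(8,9) ⇒ [4, 9, 12, 10, 5, 11, 7, 8, 14, 15]; return 8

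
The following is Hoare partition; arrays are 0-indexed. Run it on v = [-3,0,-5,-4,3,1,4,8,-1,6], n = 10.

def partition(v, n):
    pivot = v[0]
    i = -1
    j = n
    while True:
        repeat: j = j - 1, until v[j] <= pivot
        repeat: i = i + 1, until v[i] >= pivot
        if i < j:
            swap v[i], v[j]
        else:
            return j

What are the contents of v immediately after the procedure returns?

pivot=-3
j stops at 3 (-4), i stops at 0 (-3); swap ⇒ [-4,0,-5,-3,3,1,4,8,-1,6]
j stops at 2 (-5), i stops at 1 (0); swap ⇒ [-4,-5,0,-3,3,1,4,8,-1,6]
j stops at 1, i stops at 2; i≥j ⇒ return 1. v=[-4,-5,0,-3,3,1,4,8,-1,6]

[-4,-5,0,-3,3,1,4,8,-1,6]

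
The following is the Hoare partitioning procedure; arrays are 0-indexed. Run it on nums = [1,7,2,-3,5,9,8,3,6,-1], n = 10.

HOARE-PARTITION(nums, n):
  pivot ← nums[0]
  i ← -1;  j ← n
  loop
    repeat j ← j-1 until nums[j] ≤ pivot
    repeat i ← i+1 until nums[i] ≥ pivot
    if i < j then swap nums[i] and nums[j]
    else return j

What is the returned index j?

pivot = nums[0] = 1; i = -1, j = 10
j→9 (nums[9]=-1≤1), i→0 (nums[0]=1≥1); i<j, swap → [-1,7,2,-3,5,9,8,3,6,1]
j→3 (nums[3]=-3≤1), i→1 (nums[1]=7≥1); i<j, swap → [-1,-3,2,7,5,9,8,3,6,1]
j→1, i→2; i≥j, return j=1. nums = [-1,-3,2,7,5,9,8,3,6,1]

1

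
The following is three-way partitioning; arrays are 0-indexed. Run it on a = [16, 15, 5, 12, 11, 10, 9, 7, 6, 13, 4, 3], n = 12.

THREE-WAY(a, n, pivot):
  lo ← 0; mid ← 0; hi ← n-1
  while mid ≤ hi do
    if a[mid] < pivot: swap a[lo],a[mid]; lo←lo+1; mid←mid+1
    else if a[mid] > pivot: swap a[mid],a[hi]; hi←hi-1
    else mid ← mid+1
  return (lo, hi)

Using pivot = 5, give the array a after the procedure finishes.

pivot = 5; lo=0, mid=0, hi=11
a[mid]=16>5: swap a[0],a[11]; hi=10 → [3, 15, 5, 12, 11, 10, 9, 7, 6, 13, 4, 16]
a[mid]=3<5: swap a[0],a[0]; lo=1,mid=1 → [3, 15, 5, 12, 11, 10, 9, 7, 6, 13, 4, 16]
a[mid]=15>5: swap a[1],a[10]; hi=9 → [3, 4, 5, 12, 11, 10, 9, 7, 6, 13, 15, 16]
a[mid]=4<5: swap a[1],a[1]; lo=2,mid=2 → [3, 4, 5, 12, 11, 10, 9, 7, 6, 13, 15, 16]
a[mid]=5=5: mid=3
a[mid]=12>5: swap a[3],a[9]; hi=8 → [3, 4, 5, 13, 11, 10, 9, 7, 6, 12, 15, 16]
a[mid]=13>5: swap a[3],a[8]; hi=7 → [3, 4, 5, 6, 11, 10, 9, 7, 13, 12, 15, 16]
a[mid]=6>5: swap a[3],a[7]; hi=6 → [3, 4, 5, 7, 11, 10, 9, 6, 13, 12, 15, 16]
a[mid]=7>5: swap a[3],a[6]; hi=5 → [3, 4, 5, 9, 11, 10, 7, 6, 13, 12, 15, 16]
a[mid]=9>5: swap a[3],a[5]; hi=4 → [3, 4, 5, 10, 11, 9, 7, 6, 13, 12, 15, 16]
a[mid]=10>5: swap a[3],a[4]; hi=3 → [3, 4, 5, 11, 10, 9, 7, 6, 13, 12, 15, 16]
a[mid]=11>5: swap a[3],a[3]; hi=2 → [3, 4, 5, 11, 10, 9, 7, 6, 13, 12, 15, 16]
end: lo=2, hi=2; a = [3, 4, 5, 11, 10, 9, 7, 6, 13, 12, 15, 16]

[3, 4, 5, 11, 10, 9, 7, 6, 13, 12, 15, 16]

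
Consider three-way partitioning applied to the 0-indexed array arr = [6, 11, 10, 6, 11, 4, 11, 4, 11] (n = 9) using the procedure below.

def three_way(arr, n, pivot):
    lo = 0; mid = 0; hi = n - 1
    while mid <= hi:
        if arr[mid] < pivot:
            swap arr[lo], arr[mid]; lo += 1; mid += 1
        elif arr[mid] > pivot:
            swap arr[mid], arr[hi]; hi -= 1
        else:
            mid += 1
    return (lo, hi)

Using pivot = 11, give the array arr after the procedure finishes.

pivot = 11; lo=0, mid=0, hi=8
arr[mid]=6<11: swap arr[0],arr[0]; lo=1,mid=1 → [6, 11, 10, 6, 11, 4, 11, 4, 11]
arr[mid]=11=11: mid=2
arr[mid]=10<11: swap arr[1],arr[2]; lo=2,mid=3 → [6, 10, 11, 6, 11, 4, 11, 4, 11]
arr[mid]=6<11: swap arr[2],arr[3]; lo=3,mid=4 → [6, 10, 6, 11, 11, 4, 11, 4, 11]
arr[mid]=11=11: mid=5
arr[mid]=4<11: swap arr[3],arr[5]; lo=4,mid=6 → [6, 10, 6, 4, 11, 11, 11, 4, 11]
arr[mid]=11=11: mid=7
arr[mid]=4<11: swap arr[4],arr[7]; lo=5,mid=8 → [6, 10, 6, 4, 4, 11, 11, 11, 11]
arr[mid]=11=11: mid=9
end: lo=5, hi=8; arr = [6, 10, 6, 4, 4, 11, 11, 11, 11]

[6, 10, 6, 4, 4, 11, 11, 11, 11]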